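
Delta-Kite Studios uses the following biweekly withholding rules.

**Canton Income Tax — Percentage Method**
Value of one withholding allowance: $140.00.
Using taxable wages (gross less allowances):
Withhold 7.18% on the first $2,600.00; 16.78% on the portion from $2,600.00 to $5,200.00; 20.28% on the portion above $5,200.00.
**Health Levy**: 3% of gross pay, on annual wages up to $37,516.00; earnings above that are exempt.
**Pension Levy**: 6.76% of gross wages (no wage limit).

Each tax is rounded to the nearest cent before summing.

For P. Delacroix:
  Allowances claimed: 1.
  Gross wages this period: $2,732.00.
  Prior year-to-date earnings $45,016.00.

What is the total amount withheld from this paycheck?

Canton Income Tax: taxable = $2,732.00 − 1×$140.00 = $2,592.00
  7.18% × $2,592.00 = $186.11
Health Levy: YTD $45,016.00 ≥ cap $37,516.00 → $0.00
Pension Levy: 6.76% × $2,732.00 = $184.68
Total: $186.11 + $0.00 + $184.68 = $370.79

$370.79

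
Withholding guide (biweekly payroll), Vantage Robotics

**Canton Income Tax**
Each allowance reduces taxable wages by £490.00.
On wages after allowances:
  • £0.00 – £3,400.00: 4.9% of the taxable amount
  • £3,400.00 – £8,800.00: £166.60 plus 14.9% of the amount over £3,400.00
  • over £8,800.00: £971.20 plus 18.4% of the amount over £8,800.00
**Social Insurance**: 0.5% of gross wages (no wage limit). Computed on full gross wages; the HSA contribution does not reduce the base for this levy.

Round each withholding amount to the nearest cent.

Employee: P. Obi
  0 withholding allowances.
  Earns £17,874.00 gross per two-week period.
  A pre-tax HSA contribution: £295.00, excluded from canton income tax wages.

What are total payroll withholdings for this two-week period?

Canton Income Tax: taxable = £17,874.00 − £295.00 = £17,579.00
  £971.20 + 18.4% × (£17,579.00 − £8,800.00) = £971.20 + 18.4% × £8,779.00 = £2,586.54
Social Insurance: 0.5% × £17,874.00 = £89.37
Total: £2,586.54 + £89.37 = £2,675.91

£2,675.91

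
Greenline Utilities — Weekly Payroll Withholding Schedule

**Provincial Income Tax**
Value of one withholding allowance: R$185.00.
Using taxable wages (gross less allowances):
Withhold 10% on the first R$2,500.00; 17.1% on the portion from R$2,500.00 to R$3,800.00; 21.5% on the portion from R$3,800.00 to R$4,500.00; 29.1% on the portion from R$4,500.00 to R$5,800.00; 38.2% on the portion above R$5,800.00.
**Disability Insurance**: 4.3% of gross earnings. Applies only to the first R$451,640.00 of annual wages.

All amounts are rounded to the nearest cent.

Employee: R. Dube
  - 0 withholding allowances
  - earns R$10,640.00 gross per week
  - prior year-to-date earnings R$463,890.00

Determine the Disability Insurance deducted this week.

Disability Insurance: YTD R$463,890.00 ≥ cap R$451,640.00 → R$0.00

R$0.00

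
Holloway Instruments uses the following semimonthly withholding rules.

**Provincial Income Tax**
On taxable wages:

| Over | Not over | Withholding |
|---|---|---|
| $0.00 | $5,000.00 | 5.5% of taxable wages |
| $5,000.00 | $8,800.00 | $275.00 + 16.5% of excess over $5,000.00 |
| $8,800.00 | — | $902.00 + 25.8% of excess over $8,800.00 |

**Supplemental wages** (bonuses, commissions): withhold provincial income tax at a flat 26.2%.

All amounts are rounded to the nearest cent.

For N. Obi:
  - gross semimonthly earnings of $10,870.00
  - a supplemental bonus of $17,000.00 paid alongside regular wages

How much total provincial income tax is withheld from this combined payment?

Provincial Income Tax: taxable = $10,870.00
  $902.00 + 25.8% × ($10,870.00 − $8,800.00) = $902.00 + 25.8% × $2,070.00 = $1,436.06
Supplemental (26.2% flat on bonus): 26.2% × $17,000.00 = $4,454.00
Total provincial income tax: $1,436.06 + $4,454.00 = $5,890.06

$5,890.06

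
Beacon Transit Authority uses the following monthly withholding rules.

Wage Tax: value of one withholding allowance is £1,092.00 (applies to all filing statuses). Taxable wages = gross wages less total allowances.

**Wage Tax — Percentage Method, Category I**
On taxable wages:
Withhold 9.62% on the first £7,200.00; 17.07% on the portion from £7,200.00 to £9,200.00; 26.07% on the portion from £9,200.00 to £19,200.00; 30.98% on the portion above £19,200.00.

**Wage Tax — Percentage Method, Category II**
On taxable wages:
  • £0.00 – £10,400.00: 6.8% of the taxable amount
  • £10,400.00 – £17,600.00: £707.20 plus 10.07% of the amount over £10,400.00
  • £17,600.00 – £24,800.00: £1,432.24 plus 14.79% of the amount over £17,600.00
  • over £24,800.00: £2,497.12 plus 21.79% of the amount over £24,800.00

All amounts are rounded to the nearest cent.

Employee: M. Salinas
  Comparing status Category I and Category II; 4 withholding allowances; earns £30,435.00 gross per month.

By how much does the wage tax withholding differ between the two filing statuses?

£2,995.24

Wage Tax (Category I): taxable = £30,435.00 − 4×£1,092.00 = £26,067.00
  £3,641.04 + 30.98% × (£26,067.00 − £19,200.00) = £3,641.04 + 30.98% × £6,867.00 = £5,768.44
Wage Tax (Category II): taxable = £30,435.00 − 4×£1,092.00 = £26,067.00
  £2,497.12 + 21.79% × (£26,067.00 − £24,800.00) = £2,497.12 + 21.79% × £1,267.00 = £2,773.20
Difference: |£5,768.44 − £2,773.20| = £2,995.24 (higher under Category I)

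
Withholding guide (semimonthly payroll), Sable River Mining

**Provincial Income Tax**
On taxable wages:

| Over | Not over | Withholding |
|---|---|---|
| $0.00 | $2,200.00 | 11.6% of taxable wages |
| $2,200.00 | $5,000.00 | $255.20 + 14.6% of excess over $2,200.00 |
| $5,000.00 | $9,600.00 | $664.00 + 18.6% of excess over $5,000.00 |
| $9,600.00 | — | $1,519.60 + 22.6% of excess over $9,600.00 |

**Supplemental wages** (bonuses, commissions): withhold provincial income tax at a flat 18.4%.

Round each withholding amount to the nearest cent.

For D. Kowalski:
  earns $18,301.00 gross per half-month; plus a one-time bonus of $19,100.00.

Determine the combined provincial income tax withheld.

Provincial Income Tax: taxable = $18,301.00
  $1,519.60 + 22.6% × ($18,301.00 − $9,600.00) = $1,519.60 + 22.6% × $8,701.00 = $3,486.03
Supplemental (18.4% flat on bonus): 18.4% × $19,100.00 = $3,514.40
Total provincial income tax: $3,486.03 + $3,514.40 = $7,000.43

$7,000.43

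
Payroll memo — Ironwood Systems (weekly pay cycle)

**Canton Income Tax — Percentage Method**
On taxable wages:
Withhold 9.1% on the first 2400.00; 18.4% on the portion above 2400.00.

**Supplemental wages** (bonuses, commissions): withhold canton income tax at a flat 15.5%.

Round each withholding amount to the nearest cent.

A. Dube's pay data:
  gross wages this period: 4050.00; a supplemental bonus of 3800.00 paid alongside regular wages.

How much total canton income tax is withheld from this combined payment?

1111.00

Canton Income Tax: taxable = 4050.00
  218.40 + 18.4% × (4050.00 − 2400.00) = 218.40 + 18.4% × 1650.00 = 522.00
Supplemental (15.5% flat on bonus): 15.5% × 3800.00 = 589.00
Total canton income tax: 522.00 + 589.00 = 1111.00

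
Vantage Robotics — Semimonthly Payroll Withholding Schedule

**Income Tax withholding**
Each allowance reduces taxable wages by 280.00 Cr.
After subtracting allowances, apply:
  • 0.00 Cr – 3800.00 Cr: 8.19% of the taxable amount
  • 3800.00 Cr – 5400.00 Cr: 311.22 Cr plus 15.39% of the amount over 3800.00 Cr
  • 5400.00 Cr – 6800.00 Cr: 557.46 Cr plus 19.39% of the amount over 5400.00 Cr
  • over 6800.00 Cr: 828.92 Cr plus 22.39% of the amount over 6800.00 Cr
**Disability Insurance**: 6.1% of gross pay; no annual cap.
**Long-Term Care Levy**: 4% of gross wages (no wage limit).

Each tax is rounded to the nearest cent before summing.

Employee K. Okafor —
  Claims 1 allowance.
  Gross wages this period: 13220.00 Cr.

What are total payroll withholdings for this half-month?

Income Tax: taxable = 13220.00 Cr − 1×280.00 Cr = 12940.00 Cr
  828.92 Cr + 22.39% × (12940.00 Cr − 6800.00 Cr) = 828.92 Cr + 22.39% × 6140.00 Cr = 2203.67 Cr
Disability Insurance: 6.1% × 13220.00 Cr = 806.42 Cr
Long-Term Care Levy: 4% × 13220.00 Cr = 528.80 Cr
Total: 2203.67 Cr + 806.42 Cr + 528.80 Cr = 3538.89 Cr

3538.89 Cr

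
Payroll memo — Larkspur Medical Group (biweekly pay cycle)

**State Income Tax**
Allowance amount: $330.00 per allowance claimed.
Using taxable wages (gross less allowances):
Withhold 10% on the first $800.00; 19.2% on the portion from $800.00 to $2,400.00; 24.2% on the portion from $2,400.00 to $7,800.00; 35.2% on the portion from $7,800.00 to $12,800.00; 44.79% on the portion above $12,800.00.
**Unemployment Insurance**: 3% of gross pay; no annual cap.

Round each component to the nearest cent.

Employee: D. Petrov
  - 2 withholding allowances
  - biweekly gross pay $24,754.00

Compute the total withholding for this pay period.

State Income Tax: taxable = $24,754.00 − 2×$330.00 = $24,094.00
  $3,454.00 + 44.79% × ($24,094.00 − $12,800.00) = $3,454.00 + 44.79% × $11,294.00 = $8,512.58
Unemployment Insurance: 3% × $24,754.00 = $742.62
Total: $8,512.58 + $742.62 = $9,255.20

$9,255.20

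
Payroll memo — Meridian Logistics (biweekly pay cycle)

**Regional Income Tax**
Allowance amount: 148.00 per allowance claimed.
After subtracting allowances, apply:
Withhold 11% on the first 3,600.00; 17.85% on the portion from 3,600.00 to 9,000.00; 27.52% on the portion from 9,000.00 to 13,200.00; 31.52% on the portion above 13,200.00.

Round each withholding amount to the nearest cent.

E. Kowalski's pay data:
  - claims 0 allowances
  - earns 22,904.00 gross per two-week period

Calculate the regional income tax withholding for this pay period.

Regional Income Tax: taxable = 22,904.00
  2,515.74 + 31.52% × (22,904.00 − 13,200.00) = 2,515.74 + 31.52% × 9,704.00 = 5,574.44

5,574.44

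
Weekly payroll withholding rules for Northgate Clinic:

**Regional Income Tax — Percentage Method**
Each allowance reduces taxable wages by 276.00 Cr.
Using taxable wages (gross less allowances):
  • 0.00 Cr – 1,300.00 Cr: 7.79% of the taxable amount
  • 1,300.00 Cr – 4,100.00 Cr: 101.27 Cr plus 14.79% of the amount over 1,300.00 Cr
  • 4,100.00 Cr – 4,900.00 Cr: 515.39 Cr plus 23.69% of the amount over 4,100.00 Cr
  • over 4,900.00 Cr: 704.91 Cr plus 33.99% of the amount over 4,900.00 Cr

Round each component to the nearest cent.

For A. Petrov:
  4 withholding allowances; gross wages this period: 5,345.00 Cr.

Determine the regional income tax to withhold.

Regional Income Tax: taxable = 5,345.00 Cr − 4×276.00 Cr = 4,241.00 Cr
  515.39 Cr + 23.69% × (4,241.00 Cr − 4,100.00 Cr) = 515.39 Cr + 23.69% × 141.00 Cr = 548.79 Cr

548.79 Cr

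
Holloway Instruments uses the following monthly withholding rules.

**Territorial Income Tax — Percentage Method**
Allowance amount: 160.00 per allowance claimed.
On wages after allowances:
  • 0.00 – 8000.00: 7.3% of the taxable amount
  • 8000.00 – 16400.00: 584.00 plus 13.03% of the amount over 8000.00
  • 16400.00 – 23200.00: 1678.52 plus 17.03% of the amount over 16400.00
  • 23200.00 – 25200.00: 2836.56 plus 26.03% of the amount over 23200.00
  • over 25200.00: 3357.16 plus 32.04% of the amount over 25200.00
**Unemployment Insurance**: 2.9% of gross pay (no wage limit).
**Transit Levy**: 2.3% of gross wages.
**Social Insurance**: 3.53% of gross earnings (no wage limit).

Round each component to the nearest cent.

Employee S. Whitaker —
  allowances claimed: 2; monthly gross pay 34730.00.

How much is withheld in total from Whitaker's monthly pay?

9339.97

Territorial Income Tax: taxable = 34730.00 − 2×160.00 = 34410.00
  3357.16 + 32.04% × (34410.00 − 25200.00) = 3357.16 + 32.04% × 9210.00 = 6308.04
Unemployment Insurance: 2.9% × 34730.00 = 1007.17
Transit Levy: 2.3% × 34730.00 = 798.79
Social Insurance: 3.53% × 34730.00 = 1225.97
Total: 6308.04 + 1007.17 + 798.79 + 1225.97 = 9339.97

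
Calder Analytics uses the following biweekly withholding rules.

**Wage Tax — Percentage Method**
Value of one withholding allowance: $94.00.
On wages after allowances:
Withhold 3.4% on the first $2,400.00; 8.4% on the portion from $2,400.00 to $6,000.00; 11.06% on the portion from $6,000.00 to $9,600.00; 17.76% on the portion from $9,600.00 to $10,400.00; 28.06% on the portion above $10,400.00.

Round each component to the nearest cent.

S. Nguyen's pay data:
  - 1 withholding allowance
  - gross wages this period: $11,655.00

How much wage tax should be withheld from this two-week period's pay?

$1,250.02

Wage Tax: taxable = $11,655.00 − 1×$94.00 = $11,561.00
  $924.24 + 28.06% × ($11,561.00 − $10,400.00) = $924.24 + 28.06% × $1,161.00 = $1,250.02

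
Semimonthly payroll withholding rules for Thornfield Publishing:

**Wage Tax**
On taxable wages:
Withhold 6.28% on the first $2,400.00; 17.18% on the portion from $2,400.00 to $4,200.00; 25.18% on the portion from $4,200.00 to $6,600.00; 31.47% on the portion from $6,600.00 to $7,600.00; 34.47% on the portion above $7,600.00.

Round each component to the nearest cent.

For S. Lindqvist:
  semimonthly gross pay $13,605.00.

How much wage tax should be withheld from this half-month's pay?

$3,448.90

Wage Tax: taxable = $13,605.00
  $1,378.98 + 34.47% × ($13,605.00 − $7,600.00) = $1,378.98 + 34.47% × $6,005.00 = $3,448.90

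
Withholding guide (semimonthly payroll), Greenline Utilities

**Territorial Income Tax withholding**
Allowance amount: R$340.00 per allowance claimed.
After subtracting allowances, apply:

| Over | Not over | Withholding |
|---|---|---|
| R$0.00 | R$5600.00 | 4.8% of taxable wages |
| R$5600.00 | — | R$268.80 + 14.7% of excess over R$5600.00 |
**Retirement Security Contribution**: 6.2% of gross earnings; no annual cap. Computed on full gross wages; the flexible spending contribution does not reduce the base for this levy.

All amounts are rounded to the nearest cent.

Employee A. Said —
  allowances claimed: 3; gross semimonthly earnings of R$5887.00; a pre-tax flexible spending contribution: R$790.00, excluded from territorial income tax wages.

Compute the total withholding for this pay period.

Territorial Income Tax: taxable = R$5887.00 − R$790.00 − 3×R$340.00 = R$4077.00
  4.8% × R$4077.00 = R$195.70
Retirement Security Contribution: 6.2% × R$5887.00 = R$364.99
Total: R$195.70 + R$364.99 = R$560.69

R$560.69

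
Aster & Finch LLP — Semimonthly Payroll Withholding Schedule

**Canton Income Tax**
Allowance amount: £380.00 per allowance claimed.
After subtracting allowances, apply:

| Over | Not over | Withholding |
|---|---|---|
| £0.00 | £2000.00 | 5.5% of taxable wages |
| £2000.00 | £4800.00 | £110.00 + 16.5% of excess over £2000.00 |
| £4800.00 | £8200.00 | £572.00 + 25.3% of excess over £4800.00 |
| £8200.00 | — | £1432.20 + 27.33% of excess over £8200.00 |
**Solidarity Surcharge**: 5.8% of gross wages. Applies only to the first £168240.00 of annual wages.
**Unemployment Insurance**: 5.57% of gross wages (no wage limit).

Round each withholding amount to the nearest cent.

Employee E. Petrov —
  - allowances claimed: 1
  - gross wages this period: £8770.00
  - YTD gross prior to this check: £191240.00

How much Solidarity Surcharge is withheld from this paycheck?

£0.00

Solidarity Surcharge: YTD £191240.00 ≥ cap £168240.00 → £0.00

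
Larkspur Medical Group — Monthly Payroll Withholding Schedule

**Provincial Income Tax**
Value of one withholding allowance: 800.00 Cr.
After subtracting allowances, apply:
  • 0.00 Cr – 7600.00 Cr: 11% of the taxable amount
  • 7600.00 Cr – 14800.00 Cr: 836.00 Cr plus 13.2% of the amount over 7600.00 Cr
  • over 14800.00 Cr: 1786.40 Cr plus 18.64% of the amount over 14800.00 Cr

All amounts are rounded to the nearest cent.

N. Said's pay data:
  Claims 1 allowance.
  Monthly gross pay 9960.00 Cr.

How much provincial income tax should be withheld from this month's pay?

1041.92 Cr

Provincial Income Tax: taxable = 9960.00 Cr − 1×800.00 Cr = 9160.00 Cr
  836.00 Cr + 13.2% × (9160.00 Cr − 7600.00 Cr) = 836.00 Cr + 13.2% × 1560.00 Cr = 1041.92 Cr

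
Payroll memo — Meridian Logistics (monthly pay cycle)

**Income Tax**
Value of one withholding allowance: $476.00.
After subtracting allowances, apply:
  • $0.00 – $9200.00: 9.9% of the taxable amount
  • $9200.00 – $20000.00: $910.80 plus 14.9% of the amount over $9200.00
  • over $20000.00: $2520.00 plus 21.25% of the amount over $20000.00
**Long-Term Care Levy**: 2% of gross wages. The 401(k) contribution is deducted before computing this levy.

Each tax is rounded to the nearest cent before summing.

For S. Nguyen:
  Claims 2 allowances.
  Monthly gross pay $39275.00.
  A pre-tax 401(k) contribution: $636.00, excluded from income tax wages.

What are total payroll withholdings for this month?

$7051.27

Income Tax: taxable = $39275.00 − $636.00 − 2×$476.00 = $37687.00
  $2520.00 + 21.25% × ($37687.00 − $20000.00) = $2520.00 + 21.25% × $17687.00 = $6278.49
Long-Term Care Levy: 2% × $38639.00 = $772.78
Total: $6278.49 + $772.78 = $7051.27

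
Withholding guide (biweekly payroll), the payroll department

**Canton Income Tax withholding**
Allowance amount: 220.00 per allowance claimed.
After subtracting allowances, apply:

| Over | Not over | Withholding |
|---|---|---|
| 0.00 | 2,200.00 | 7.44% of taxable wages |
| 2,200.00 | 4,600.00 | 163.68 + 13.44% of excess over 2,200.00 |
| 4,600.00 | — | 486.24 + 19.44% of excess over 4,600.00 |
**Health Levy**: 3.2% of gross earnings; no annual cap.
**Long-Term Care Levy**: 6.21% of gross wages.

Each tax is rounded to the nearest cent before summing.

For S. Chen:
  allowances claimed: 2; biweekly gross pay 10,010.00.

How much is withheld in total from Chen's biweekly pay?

2,394.35

Canton Income Tax: taxable = 10,010.00 − 2×220.00 = 9,570.00
  486.24 + 19.44% × (9,570.00 − 4,600.00) = 486.24 + 19.44% × 4,970.00 = 1,452.41
Health Levy: 3.2% × 10,010.00 = 320.32
Long-Term Care Levy: 6.21% × 10,010.00 = 621.62
Total: 1,452.41 + 320.32 + 621.62 = 2,394.35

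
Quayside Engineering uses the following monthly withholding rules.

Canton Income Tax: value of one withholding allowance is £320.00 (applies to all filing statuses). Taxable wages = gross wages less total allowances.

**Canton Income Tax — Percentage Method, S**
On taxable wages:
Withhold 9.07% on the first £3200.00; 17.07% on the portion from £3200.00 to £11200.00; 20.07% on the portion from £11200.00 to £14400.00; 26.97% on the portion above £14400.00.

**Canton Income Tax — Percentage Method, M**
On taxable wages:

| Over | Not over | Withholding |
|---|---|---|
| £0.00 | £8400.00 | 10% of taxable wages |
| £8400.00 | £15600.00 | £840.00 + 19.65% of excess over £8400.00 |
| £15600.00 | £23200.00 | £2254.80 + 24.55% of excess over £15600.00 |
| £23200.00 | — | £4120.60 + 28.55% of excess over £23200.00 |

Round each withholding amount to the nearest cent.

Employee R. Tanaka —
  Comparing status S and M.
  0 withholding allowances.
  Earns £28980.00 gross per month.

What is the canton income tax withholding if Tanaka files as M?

Canton Income Tax (M): taxable = £28980.00
  £4120.60 + 28.55% × (£28980.00 − £23200.00) = £4120.60 + 28.55% × £5780.00 = £5770.79

£5770.79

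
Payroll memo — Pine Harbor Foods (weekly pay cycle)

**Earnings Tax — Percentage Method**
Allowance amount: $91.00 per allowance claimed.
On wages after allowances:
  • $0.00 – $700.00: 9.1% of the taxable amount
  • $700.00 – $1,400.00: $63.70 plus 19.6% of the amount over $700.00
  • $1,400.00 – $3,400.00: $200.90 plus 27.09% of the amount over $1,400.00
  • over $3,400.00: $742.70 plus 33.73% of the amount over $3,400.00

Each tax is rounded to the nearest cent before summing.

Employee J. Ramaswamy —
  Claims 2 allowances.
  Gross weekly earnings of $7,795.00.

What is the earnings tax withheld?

Earnings Tax: taxable = $7,795.00 − 2×$91.00 = $7,613.00
  $742.70 + 33.73% × ($7,613.00 − $3,400.00) = $742.70 + 33.73% × $4,213.00 = $2,163.74

$2,163.74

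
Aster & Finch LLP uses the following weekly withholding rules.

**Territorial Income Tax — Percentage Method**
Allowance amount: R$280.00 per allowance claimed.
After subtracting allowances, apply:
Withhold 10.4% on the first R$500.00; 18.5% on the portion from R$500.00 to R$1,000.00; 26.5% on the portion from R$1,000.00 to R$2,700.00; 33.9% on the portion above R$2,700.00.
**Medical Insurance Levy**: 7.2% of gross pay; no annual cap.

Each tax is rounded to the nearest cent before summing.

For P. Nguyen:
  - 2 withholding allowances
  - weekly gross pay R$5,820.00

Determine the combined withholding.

Territorial Income Tax: taxable = R$5,820.00 − 2×R$280.00 = R$5,260.00
  R$595.00 + 33.9% × (R$5,260.00 − R$2,700.00) = R$595.00 + 33.9% × R$2,560.00 = R$1,462.84
Medical Insurance Levy: 7.2% × R$5,820.00 = R$419.04
Total: R$1,462.84 + R$419.04 = R$1,881.88

R$1,881.88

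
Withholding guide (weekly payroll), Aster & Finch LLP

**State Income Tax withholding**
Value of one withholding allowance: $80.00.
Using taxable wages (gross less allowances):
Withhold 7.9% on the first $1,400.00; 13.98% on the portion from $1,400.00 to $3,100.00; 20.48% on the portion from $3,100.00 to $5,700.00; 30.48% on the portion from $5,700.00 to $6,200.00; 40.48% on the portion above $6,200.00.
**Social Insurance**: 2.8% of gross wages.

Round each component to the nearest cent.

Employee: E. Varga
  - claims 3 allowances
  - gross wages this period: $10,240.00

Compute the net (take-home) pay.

$7,381.90

State Income Tax: taxable = $10,240.00 − 3×$80.00 = $10,000.00
  $1,033.14 + 40.48% × ($10,000.00 − $6,200.00) = $1,033.14 + 40.48% × $3,800.00 = $2,571.38
Social Insurance: 2.8% × $10,240.00 = $286.72
Total withheld: $2,571.38 + $286.72 = $2,858.10
Net pay: $10,240.00 − $2,858.10 = $7,381.90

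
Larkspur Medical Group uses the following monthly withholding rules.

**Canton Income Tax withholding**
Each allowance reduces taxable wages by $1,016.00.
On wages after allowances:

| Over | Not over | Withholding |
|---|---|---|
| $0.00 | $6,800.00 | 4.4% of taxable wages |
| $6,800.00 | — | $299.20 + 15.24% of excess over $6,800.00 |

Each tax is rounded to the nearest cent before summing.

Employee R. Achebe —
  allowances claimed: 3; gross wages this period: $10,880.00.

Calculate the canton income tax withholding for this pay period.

$456.48

Canton Income Tax: taxable = $10,880.00 − 3×$1,016.00 = $7,832.00
  $299.20 + 15.24% × ($7,832.00 − $6,800.00) = $299.20 + 15.24% × $1,032.00 = $456.48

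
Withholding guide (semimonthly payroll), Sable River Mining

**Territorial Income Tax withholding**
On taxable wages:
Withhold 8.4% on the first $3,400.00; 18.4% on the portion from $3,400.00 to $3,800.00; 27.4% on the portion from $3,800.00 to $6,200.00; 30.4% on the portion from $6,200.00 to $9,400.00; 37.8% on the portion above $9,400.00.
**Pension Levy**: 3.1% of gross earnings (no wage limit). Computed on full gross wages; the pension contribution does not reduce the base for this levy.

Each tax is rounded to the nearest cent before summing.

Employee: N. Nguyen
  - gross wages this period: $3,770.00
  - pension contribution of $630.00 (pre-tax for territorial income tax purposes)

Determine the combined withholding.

Territorial Income Tax: taxable = $3,770.00 − $630.00 = $3,140.00
  8.4% × $3,140.00 = $263.76
Pension Levy: 3.1% × $3,770.00 = $116.87
Total: $263.76 + $116.87 = $380.63

$380.63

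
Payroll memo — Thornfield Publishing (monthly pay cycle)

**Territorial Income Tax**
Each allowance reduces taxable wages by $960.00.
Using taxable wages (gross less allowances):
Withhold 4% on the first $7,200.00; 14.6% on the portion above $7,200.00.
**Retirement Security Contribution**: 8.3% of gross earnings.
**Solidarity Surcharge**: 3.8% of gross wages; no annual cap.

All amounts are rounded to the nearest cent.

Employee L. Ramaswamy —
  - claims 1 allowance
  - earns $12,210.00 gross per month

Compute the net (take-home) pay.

$9,853.29

Territorial Income Tax: taxable = $12,210.00 − 1×$960.00 = $11,250.00
  $288.00 + 14.6% × ($11,250.00 − $7,200.00) = $288.00 + 14.6% × $4,050.00 = $879.30
Retirement Security Contribution: 8.3% × $12,210.00 = $1,013.43
Solidarity Surcharge: 3.8% × $12,210.00 = $463.98
Total withheld: $879.30 + $1,013.43 + $463.98 = $2,356.71
Net pay: $12,210.00 − $2,356.71 = $9,853.29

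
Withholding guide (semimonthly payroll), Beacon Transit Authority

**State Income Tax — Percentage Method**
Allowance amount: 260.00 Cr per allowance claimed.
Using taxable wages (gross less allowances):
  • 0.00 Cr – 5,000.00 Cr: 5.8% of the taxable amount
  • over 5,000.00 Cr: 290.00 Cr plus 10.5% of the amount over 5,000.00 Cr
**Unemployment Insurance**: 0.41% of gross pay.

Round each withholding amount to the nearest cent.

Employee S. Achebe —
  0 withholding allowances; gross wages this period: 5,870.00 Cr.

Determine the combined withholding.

State Income Tax: taxable = 5,870.00 Cr
  290.00 Cr + 10.5% × (5,870.00 Cr − 5,000.00 Cr) = 290.00 Cr + 10.5% × 870.00 Cr = 381.35 Cr
Unemployment Insurance: 0.41% × 5,870.00 Cr = 24.07 Cr
Total: 381.35 Cr + 24.07 Cr = 405.42 Cr

405.42 Cr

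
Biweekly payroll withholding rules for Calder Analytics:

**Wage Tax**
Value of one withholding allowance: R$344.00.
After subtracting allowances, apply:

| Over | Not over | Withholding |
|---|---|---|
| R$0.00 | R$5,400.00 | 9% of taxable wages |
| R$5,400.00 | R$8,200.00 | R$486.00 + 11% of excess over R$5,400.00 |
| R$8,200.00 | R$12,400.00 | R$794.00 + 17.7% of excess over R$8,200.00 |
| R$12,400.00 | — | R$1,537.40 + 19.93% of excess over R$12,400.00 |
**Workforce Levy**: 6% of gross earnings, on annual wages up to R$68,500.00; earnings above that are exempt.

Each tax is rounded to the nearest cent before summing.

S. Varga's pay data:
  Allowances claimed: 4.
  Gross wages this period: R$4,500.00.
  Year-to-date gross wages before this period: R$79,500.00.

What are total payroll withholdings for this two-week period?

R$281.16

Wage Tax: taxable = R$4,500.00 − 4×R$344.00 = R$3,124.00
  9% × R$3,124.00 = R$281.16
Workforce Levy: YTD R$79,500.00 ≥ cap R$68,500.00 → R$0.00
Total: R$281.16 + R$0.00 = R$281.16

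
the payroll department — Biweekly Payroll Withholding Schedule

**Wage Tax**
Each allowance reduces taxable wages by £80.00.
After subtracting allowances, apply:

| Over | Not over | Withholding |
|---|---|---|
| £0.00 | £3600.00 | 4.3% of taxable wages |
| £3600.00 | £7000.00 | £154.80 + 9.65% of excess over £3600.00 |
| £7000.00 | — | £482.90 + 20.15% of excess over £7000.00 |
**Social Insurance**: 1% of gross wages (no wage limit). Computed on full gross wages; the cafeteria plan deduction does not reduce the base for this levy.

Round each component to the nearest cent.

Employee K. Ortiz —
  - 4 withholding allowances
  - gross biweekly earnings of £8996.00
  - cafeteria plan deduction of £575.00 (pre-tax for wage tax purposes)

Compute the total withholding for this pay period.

£794.71

Wage Tax: taxable = £8996.00 − £575.00 − 4×£80.00 = £8101.00
  £482.90 + 20.15% × (£8101.00 − £7000.00) = £482.90 + 20.15% × £1101.00 = £704.75
Social Insurance: 1% × £8996.00 = £89.96
Total: £704.75 + £89.96 = £794.71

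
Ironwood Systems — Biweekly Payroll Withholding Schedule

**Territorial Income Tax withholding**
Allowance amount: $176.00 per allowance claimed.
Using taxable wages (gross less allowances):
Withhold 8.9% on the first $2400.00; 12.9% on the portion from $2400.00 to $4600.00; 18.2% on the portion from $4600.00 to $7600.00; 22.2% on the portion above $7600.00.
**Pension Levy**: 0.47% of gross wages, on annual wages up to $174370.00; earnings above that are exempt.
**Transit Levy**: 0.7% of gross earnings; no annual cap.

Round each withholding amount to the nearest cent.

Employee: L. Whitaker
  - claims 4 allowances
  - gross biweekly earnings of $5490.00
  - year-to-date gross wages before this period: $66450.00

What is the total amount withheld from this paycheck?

$595.48

Territorial Income Tax: taxable = $5490.00 − 4×$176.00 = $4786.00
  $497.40 + 18.2% × ($4786.00 − $4600.00) = $497.40 + 18.2% × $186.00 = $531.25
Pension Levy: 0.47% × $5490.00 = $25.80
Transit Levy: 0.7% × $5490.00 = $38.43
Total: $531.25 + $25.80 + $38.43 = $595.48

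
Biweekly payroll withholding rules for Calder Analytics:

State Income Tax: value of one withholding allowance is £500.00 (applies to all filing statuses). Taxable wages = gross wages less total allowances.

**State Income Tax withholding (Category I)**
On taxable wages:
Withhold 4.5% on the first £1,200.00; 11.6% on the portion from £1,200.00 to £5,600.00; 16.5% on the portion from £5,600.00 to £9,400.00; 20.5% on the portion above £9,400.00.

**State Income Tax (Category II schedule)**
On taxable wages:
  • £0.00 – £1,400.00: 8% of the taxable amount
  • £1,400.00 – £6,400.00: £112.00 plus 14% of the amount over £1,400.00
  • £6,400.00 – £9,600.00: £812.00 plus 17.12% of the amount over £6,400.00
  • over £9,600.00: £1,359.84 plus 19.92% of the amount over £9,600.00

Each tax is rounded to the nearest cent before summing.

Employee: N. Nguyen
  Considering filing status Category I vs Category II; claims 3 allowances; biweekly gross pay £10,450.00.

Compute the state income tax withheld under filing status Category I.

£1,117.15

State Income Tax (Category I): taxable = £10,450.00 − 3×£500.00 = £8,950.00
  £564.40 + 16.5% × (£8,950.00 − £5,600.00) = £564.40 + 16.5% × £3,350.00 = £1,117.15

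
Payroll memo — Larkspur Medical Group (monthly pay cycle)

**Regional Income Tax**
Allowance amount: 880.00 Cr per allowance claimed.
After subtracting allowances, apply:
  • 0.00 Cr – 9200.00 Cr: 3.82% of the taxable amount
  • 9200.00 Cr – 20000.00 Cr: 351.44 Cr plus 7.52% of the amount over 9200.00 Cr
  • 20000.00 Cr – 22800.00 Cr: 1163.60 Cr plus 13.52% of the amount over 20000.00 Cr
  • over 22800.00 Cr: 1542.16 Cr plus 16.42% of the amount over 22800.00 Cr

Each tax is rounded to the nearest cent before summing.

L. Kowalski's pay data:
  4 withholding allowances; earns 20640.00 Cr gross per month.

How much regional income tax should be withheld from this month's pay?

Regional Income Tax: taxable = 20640.00 Cr − 4×880.00 Cr = 17120.00 Cr
  351.44 Cr + 7.52% × (17120.00 Cr − 9200.00 Cr) = 351.44 Cr + 7.52% × 7920.00 Cr = 947.02 Cr

947.02 Cr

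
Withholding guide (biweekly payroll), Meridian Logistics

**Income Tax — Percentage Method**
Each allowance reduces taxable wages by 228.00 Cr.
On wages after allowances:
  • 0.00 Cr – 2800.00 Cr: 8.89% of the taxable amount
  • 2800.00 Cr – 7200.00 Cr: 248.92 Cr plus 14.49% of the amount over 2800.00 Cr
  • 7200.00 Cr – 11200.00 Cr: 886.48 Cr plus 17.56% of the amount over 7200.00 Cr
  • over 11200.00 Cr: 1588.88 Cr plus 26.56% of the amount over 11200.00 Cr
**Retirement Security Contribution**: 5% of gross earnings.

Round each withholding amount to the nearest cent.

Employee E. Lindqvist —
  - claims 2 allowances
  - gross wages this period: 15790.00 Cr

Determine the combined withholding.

Income Tax: taxable = 15790.00 Cr − 2×228.00 Cr = 15334.00 Cr
  1588.88 Cr + 26.56% × (15334.00 Cr − 11200.00 Cr) = 1588.88 Cr + 26.56% × 4134.00 Cr = 2686.87 Cr
Retirement Security Contribution: 5% × 15790.00 Cr = 789.50 Cr
Total: 2686.87 Cr + 789.50 Cr = 3476.37 Cr

3476.37 Cr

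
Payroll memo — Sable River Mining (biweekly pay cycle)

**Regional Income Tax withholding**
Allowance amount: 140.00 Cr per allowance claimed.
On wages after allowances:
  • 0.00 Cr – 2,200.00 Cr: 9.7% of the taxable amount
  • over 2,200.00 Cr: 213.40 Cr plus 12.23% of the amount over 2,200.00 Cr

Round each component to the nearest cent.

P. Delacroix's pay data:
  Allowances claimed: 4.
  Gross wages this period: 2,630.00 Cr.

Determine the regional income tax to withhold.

200.79 Cr

Regional Income Tax: taxable = 2,630.00 Cr − 4×140.00 Cr = 2,070.00 Cr
  9.7% × 2,070.00 Cr = 200.79 Cr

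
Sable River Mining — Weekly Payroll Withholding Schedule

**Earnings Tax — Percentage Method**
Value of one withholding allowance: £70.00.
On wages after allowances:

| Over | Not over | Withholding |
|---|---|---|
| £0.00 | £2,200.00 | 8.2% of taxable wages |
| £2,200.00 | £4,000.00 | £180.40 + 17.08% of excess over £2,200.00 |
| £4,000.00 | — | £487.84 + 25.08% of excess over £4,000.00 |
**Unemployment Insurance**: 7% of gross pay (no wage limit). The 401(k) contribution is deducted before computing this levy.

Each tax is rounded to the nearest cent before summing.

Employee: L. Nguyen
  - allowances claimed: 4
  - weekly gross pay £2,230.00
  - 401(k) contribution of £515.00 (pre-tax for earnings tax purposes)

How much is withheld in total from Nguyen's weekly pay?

Earnings Tax: taxable = £2,230.00 − £515.00 − 4×£70.00 = £1,435.00
  8.2% × £1,435.00 = £117.67
Unemployment Insurance: 7% × £1,715.00 = £120.05
Total: £117.67 + £120.05 = £237.72

£237.72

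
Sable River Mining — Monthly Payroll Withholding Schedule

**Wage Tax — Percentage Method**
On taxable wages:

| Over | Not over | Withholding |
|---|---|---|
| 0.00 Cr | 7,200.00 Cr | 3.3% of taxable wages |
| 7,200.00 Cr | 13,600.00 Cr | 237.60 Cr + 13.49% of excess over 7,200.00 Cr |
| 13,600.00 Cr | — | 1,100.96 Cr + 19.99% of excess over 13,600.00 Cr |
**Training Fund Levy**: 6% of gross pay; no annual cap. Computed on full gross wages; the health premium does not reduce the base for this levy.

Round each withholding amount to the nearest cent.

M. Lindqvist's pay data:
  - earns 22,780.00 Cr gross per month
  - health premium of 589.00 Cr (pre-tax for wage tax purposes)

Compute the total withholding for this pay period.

4,185.10 Cr

Wage Tax: taxable = 22,780.00 Cr − 589.00 Cr = 22,191.00 Cr
  1,100.96 Cr + 19.99% × (22,191.00 Cr − 13,600.00 Cr) = 1,100.96 Cr + 19.99% × 8,591.00 Cr = 2,818.30 Cr
Training Fund Levy: 6% × 22,780.00 Cr = 1,366.80 Cr
Total: 2,818.30 Cr + 1,366.80 Cr = 4,185.10 Cr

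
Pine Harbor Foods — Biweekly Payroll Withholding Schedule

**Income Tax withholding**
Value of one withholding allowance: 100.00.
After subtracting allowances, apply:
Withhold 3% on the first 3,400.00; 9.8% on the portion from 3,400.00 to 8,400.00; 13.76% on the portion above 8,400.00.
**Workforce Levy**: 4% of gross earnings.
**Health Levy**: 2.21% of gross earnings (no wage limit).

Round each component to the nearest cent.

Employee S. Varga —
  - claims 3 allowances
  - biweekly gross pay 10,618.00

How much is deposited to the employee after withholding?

Income Tax: taxable = 10,618.00 − 3×100.00 = 10,318.00
  592.00 + 13.76% × (10,318.00 − 8,400.00) = 592.00 + 13.76% × 1,918.00 = 855.92
Workforce Levy: 4% × 10,618.00 = 424.72
Health Levy: 2.21% × 10,618.00 = 234.66
Total withheld: 855.92 + 424.72 + 234.66 = 1,515.30
Net pay: 10,618.00 − 1,515.30 = 9,102.70

9,102.70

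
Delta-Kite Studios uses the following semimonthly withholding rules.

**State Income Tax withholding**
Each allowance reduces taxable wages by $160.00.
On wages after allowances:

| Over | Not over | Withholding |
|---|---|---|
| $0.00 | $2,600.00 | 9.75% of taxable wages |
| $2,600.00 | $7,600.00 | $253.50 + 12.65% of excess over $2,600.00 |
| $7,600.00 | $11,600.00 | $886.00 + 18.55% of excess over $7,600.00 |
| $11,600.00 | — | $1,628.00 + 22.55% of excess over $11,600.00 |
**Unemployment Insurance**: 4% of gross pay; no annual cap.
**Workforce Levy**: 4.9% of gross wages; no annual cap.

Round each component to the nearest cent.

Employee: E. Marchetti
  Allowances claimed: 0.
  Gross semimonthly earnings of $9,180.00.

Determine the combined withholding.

State Income Tax: taxable = $9,180.00
  $886.00 + 18.55% × ($9,180.00 − $7,600.00) = $886.00 + 18.55% × $1,580.00 = $1,179.09
Unemployment Insurance: 4% × $9,180.00 = $367.20
Workforce Levy: 4.9% × $9,180.00 = $449.82
Total: $1,179.09 + $367.20 + $449.82 = $1,996.11

$1,996.11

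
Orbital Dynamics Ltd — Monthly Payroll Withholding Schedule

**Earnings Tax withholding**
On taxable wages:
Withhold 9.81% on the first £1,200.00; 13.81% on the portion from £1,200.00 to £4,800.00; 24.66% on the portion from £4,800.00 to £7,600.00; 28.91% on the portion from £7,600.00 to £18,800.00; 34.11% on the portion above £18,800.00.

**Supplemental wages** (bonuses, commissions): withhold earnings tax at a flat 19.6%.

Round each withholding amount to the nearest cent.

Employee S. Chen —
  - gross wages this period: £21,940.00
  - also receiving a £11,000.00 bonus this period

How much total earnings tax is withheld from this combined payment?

£7,770.33

Earnings Tax: taxable = £21,940.00
  £4,543.28 + 34.11% × (£21,940.00 − £18,800.00) = £4,543.28 + 34.11% × £3,140.00 = £5,614.33
Supplemental (19.6% flat on bonus): 19.6% × £11,000.00 = £2,156.00
Total earnings tax: £5,614.33 + £2,156.00 = £7,770.33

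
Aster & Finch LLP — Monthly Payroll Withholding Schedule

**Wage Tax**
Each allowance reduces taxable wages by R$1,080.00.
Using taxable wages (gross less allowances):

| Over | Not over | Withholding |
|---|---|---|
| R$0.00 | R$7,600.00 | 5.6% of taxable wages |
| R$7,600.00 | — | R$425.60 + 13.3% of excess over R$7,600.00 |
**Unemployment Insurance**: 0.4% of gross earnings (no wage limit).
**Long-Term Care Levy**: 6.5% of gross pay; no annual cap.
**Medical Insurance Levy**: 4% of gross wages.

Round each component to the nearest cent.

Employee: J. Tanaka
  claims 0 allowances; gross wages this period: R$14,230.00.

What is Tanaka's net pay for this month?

Wage Tax: taxable = R$14,230.00
  R$425.60 + 13.3% × (R$14,230.00 − R$7,600.00) = R$425.60 + 13.3% × R$6,630.00 = R$1,307.39
Unemployment Insurance: 0.4% × R$14,230.00 = R$56.92
Long-Term Care Levy: 6.5% × R$14,230.00 = R$924.95
Medical Insurance Levy: 4% × R$14,230.00 = R$569.20
Total withheld: R$1,307.39 + R$56.92 + R$924.95 + R$569.20 = R$2,858.46
Net pay: R$14,230.00 − R$2,858.46 = R$11,371.54

R$11,371.54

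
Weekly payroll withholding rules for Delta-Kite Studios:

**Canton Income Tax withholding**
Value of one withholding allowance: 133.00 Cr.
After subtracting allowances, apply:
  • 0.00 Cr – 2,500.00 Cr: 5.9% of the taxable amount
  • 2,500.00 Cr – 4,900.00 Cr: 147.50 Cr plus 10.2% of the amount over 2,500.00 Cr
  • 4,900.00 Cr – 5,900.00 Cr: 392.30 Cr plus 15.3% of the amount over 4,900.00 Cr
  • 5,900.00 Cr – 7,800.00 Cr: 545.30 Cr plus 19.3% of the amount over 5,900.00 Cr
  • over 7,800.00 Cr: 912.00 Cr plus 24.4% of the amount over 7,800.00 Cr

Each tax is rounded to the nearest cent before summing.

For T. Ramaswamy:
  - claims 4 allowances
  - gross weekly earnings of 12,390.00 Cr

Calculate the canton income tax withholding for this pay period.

1,902.15 Cr

Canton Income Tax: taxable = 12,390.00 Cr − 4×133.00 Cr = 11,858.00 Cr
  912.00 Cr + 24.4% × (11,858.00 Cr − 7,800.00 Cr) = 912.00 Cr + 24.4% × 4,058.00 Cr = 1,902.15 Cr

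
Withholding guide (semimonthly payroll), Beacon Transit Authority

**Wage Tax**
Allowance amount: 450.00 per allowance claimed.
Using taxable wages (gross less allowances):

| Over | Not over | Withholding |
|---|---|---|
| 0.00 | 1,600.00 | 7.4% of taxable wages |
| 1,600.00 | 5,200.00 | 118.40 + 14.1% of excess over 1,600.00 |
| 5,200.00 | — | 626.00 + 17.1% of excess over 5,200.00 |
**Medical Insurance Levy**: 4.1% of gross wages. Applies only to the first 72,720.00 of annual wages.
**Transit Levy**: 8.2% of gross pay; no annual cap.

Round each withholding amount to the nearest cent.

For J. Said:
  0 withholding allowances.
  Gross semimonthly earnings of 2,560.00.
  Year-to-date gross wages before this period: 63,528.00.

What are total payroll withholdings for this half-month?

568.64

Wage Tax: taxable = 2,560.00
  118.40 + 14.1% × (2,560.00 − 1,600.00) = 118.40 + 14.1% × 960.00 = 253.76
Medical Insurance Levy: 4.1% × 2,560.00 = 104.96
Transit Levy: 8.2% × 2,560.00 = 209.92
Total: 253.76 + 104.96 + 209.92 = 568.64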